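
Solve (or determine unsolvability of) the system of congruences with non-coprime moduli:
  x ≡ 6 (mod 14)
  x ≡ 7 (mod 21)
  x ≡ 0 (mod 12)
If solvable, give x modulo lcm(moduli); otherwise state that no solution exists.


Moduli 14, 21, 12 are not pairwise coprime, so CRT works modulo lcm(m_i) when all pairwise compatibility conditions hold.
Pairwise compatibility: gcd(m_i, m_j) must divide a_i - a_j for every pair.
Merge one congruence at a time:
  Start: x ≡ 6 (mod 14).
  Combine with x ≡ 7 (mod 21): gcd(14, 21) = 7, and 7 - 6 = 1 is NOT divisible by 7.
    ⇒ system is inconsistent (no integer solution).

No solution (the system is inconsistent).


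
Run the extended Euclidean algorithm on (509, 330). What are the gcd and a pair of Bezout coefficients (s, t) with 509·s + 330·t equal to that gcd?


Euclidean algorithm on (509, 330) — divide until remainder is 0:
  509 = 1 · 330 + 179
  330 = 1 · 179 + 151
  179 = 1 · 151 + 28
  151 = 5 · 28 + 11
  28 = 2 · 11 + 6
  11 = 1 · 6 + 5
  6 = 1 · 5 + 1
  5 = 5 · 1 + 0
gcd(509, 330) = 1.
Track Bezout coefficients alongside the remainders: start with r₀ = 509 = a·1 + b·0 (s = 1, t = 0) and r₁ = 330 = a·0 + b·1 (s = 0, t = 1); each new remainder r_{k+1} = r_{k-1} − q_k·r_k inherits s_{k+1} = s_{k-1} − q_k·s_k, t_{k+1} = t_{k-1} − q_k·t_k, so r_k = a·s_k + b·t_k at every step:
  q = 1: r = 179, s = 1 − 1·0 = 1, t = 0 − 1·1 = -1  (check: 509·1 + 330·(-1) = 179)
  q = 1: r = 151, s = 0 − 1·1 = -1, t = 1 − 1·(-1) = 2  (check: 509·(-1) + 330·2 = 151)
  q = 1: r = 28, s = 1 − 1·(-1) = 2, t = -1 − 1·2 = -3  (check: 509·2 + 330·(-3) = 28)
  q = 5: r = 11, s = -1 − 5·2 = -11, t = 2 − 5·(-3) = 17  (check: 509·(-11) + 330·17 = 11)
  q = 2: r = 6, s = 2 − 2·(-11) = 24, t = -3 − 2·17 = -37  (check: 509·24 + 330·(-37) = 6)
  q = 1: r = 5, s = -11 − 1·24 = -35, t = 17 − 1·(-37) = 54  (check: 509·(-35) + 330·54 = 5)
  q = 1: r = 1, s = 24 − 1·(-35) = 59, t = -37 − 1·54 = -91  (check: 509·59 + 330·(-91) = 1)
The row with r = 1 (the gcd) gives the Bezout coefficients s = 59, t = -91.
Result: 509 · (59) + 330 · (-91) = 1.

gcd(509, 330) = 1; s = 59, t = -91 (check: 509·59 + 330·(-91) = 1).


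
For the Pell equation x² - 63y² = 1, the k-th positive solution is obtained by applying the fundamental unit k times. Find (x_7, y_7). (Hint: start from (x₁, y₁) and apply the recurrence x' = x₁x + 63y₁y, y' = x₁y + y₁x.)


Step 1: Find the fundamental solution (x₁, y₁) of x² - 63y² = 1.
  Expand √63 as a continued fraction. a₀ = ⌊√63⌋ = 7; iterate m_{k+1} = d_k·a_k − m_k, d_{k+1} = (63 − m_{k+1}²)/d_k, a_{k+1} = ⌊(a₀ + m_{k+1})/d_{k+1}⌋ (starting m₀ = 0, d₀ = 1), with convergents p_k = a_k·p_{k-1} + p_{k-2}, q_k = a_k·q_{k-1} + q_{k-2} (p₋₁ = 1, q₋₁ = 0):
  k = 0: a₀ = 7; p₀/q₀ = 7/1; p₀² − 63·q₀² = 49 − 63 = -14.
  k = 1: m = 7, d = 14, a = ⌊(7 + 7)/14⌋ = 1; p/q = (1·7 + 1)/(1·1 + 0) = 8/1; p² − 63·q² = 64 − 63 = 1.
  The first convergent with p² − 63·q² = 1 gives the fundamental solution (x₁, y₁) = (8, 1).
Step 2: Apply the recurrence (x_{n+1}, y_{n+1}) = (x₁x_n + 63y₁y_n, x₁y_n + y₁x_n) repeatedly.
  From (x_1, y_1) = (8, 1): x_2 = 8·8 + 63·1·1 = 127; y_2 = 8·1 + 1·8 = 16.
  From (x_2, y_2) = (127, 16): x_3 = 8·127 + 63·1·16 = 2024; y_3 = 8·16 + 1·127 = 255.
  From (x_3, y_3) = (2024, 255): x_4 = 8·2024 + 63·1·255 = 32257; y_4 = 8·255 + 1·2024 = 4064.
  From (x_4, y_4) = (32257, 4064): x_5 = 8·32257 + 63·1·4064 = 514088; y_5 = 8·4064 + 1·32257 = 64769.
  From (x_5, y_5) = (514088, 64769): x_6 = 8·514088 + 63·1·64769 = 8193151; y_6 = 8·64769 + 1·514088 = 1032240.
  From (x_6, y_6) = (8193151, 1032240): x_7 = 8·8193151 + 63·1·1032240 = 130576328; y_7 = 8·1032240 + 1·8193151 = 16451071.
Step 3: Verify x_7² - 63·y_7² = 17050177433963584 - 17050177433963583 = 1 (should be 1). ✓

(x_1, y_1) = (8, 1); (x_7, y_7) = (130576328, 16451071).


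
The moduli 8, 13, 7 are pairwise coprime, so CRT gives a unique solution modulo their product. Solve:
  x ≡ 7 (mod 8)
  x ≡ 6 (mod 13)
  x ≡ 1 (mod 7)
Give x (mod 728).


Moduli 8, 13, 7 are pairwise coprime; by CRT there is a unique solution modulo M = 8 · 13 · 7 = 728.
Solve pairwise, accumulating the modulus:
  Start with x ≡ 7 (mod 8).
  Combine with x ≡ 6 (mod 13): since gcd(8, 13) = 1, we get a unique residue mod 104.
    Write x = 7 + 8·t and substitute into x ≡ 6 (mod 13): 8·t ≡ 6 − 7 = -1 (mod 13).
    Reduce coefficients mod 13: 8·t ≡ 12 (mod 13).
    The inverse of 8 mod 13 is 5 (since 8·5 = 40 = 3·13 + 1), so t ≡ 5·12 = 60 ≡ 8 (mod 13).
    Then x = 7 + 8·8 = 71, valid modulo lcm(8, 13) = 104: x ≡ 71 (mod 104).
  Combine with x ≡ 1 (mod 7): since gcd(104, 7) = 1, we get a unique residue mod 728.
    Write x = 71 + 104·t and substitute into x ≡ 1 (mod 7): 104·t ≡ 1 − 71 = -70 (mod 7).
    Reduce coefficients mod 7: 6·t ≡ 0 (mod 7).
    The inverse of 6 mod 7 is 6 (since 6·6 = 36 = 5·7 + 1), so t ≡ 6·0 = 0 ≡ 0 (mod 7).
    Then x = 71 + 104·0 = 71, valid modulo lcm(104, 7) = 728: x ≡ 71 (mod 728).
Verify: 71 mod 8 = 7 ✓, 71 mod 13 = 6 ✓, 71 mod 7 = 1 ✓.

x ≡ 71 (mod 728).


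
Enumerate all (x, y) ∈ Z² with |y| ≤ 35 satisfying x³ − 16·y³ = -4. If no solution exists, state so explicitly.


The equation is x³ - 16y³ = -4. For fixed y, x³ = 16·y³ − 4, so a solution requires the RHS to be a perfect cube.
Strategy: iterate y from -35 to 35, compute RHS = 16·y³ − 4, and check whether it is a (positive or negative) perfect cube.
Check small values of y:
  y = 0: RHS = -4 is not a perfect cube.
  y = 1: RHS = 12 is not a perfect cube.
  y = -1: RHS = -20 is not a perfect cube.
  y = 2: RHS = 124 is not a perfect cube.
  y = -2: RHS = -132 is not a perfect cube.
  y = 3: RHS = 428 is not a perfect cube.
  y = -3: RHS = -436 is not a perfect cube.
Continuing the search up to |y| = 35 finds no solutions either.
No (x, y) in the scanned range satisfies the equation.

No integer solutions with |y| ≤ 35.


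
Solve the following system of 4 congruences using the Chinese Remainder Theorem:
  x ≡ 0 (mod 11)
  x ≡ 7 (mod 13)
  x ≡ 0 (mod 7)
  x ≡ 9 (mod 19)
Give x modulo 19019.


Product of moduli M = 11 · 13 · 7 · 19 = 19019.
Merge one congruence at a time:
  Start: x ≡ 0 (mod 11).
  Combine with x ≡ 7 (mod 13); new modulus lcm = 143.
    Write x = 0 + 11·t and substitute into x ≡ 7 (mod 13): 11·t ≡ 7 − 0 = 7 (mod 13).
    The inverse of 11 mod 13 is 6 (since 11·6 = 66 = 5·13 + 1), so t ≡ 6·7 = 42 ≡ 3 (mod 13).
    Then x = 0 + 11·3 = 33, valid modulo lcm(11, 13) = 143: x ≡ 33 (mod 143).
  Combine with x ≡ 0 (mod 7); new modulus lcm = 1001.
    Write x = 33 + 143·t and substitute into x ≡ 0 (mod 7): 143·t ≡ 0 − 33 = -33 (mod 7).
    Reduce coefficients mod 7: 3·t ≡ 2 (mod 7).
    The inverse of 3 mod 7 is 5 (since 3·5 = 15 = 2·7 + 1), so t ≡ 5·2 = 10 ≡ 3 (mod 7).
    Then x = 33 + 143·3 = 462, valid modulo lcm(143, 7) = 1001: x ≡ 462 (mod 1001).
  Combine with x ≡ 9 (mod 19); new modulus lcm = 19019.
    Write x = 462 + 1001·t and substitute into x ≡ 9 (mod 19): 1001·t ≡ 9 − 462 = -453 (mod 19).
    Reduce coefficients mod 19: 13·t ≡ 3 (mod 19).
    The inverse of 13 mod 19 is 3 (since 13·3 = 39 = 2·19 + 1), so t ≡ 3·3 = 9 ≡ 9 (mod 19).
    Then x = 462 + 1001·9 = 9471, valid modulo lcm(1001, 19) = 19019: x ≡ 9471 (mod 19019).
Verify against each original: 9471 mod 11 = 0, 9471 mod 13 = 7, 9471 mod 7 = 0, 9471 mod 19 = 9.

x ≡ 9471 (mod 19019).


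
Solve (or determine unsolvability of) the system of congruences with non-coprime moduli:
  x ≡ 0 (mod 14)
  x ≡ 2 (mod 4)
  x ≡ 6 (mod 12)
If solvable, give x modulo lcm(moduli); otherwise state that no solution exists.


Moduli 14, 4, 12 are not pairwise coprime, so CRT works modulo lcm(m_i) when all pairwise compatibility conditions hold.
Pairwise compatibility: gcd(m_i, m_j) must divide a_i - a_j for every pair.
Merge one congruence at a time:
  Start: x ≡ 0 (mod 14).
  Combine with x ≡ 2 (mod 4): gcd(14, 4) = 2; 2 - 0 = 2, which IS divisible by 2, so compatible.
    Write x = 0 + 14·t and substitute into x ≡ 2 (mod 4): 14·t ≡ 2 − 0 = 2 (mod 4).
    Divide the congruence (and modulus) by g = 2: 7·t ≡ 1 (mod 2).
    Reduce coefficients mod 2: 1·t ≡ 1 (mod 2).
    So t ≡ 1 (mod 2).
    Then x = 0 + 14·1 = 14, valid modulo lcm(14, 4) = 28: x ≡ 14 (mod 28).
  Combine with x ≡ 6 (mod 12): gcd(28, 12) = 4; 6 - 14 = -8, which IS divisible by 4, so compatible.
    Write x = 14 + 28·t and substitute into x ≡ 6 (mod 12): 28·t ≡ 6 − 14 = -8 (mod 12).
    Divide the congruence (and modulus) by g = 4: 7·t ≡ -2 (mod 3).
    Reduce coefficients mod 3: 1·t ≡ 1 (mod 3).
    So t ≡ 1 (mod 3).
    Then x = 14 + 28·1 = 42, valid modulo lcm(28, 12) = 84: x ≡ 42 (mod 84).
Verify: 42 mod 14 = 0, 42 mod 4 = 2, 42 mod 12 = 6.

x ≡ 42 (mod 84).


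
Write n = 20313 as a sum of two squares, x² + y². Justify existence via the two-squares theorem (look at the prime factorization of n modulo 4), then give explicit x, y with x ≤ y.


Step 1: Factor n = 20313 = 3^2 · 37 · 61.
Step 2: Check the mod-4 condition on each prime factor: 3 ≡ 3 (mod 4), exponent 2 (must be even); 37 ≡ 1 (mod 4), exponent 1; 61 ≡ 1 (mod 4), exponent 1.
All primes ≡ 3 (mod 4) appear to even exponent (or don't appear), so by the two-squares theorem n IS expressible as a sum of two squares.
Step 3: Build a representation. Group n = k² · m with k = 3 and m = 37 · 61 = 2257 (a product of primes ≡ 1 (mod 4)); a representation of m scales to one of n via (k·x)² + (k·y)² = k²(x² + y²). Each prime p ≡ 1 (mod 4) is itself a sum of two squares; find a² by testing p − a² for a perfect square:
  37: 37 − 1² = 36 = 6² ⇒ 37 = 1² + 6².
  61: 61 − 1² = 60, 61 − 2² = 57, 61 − 3² = 52, 61 − 4² = 45, 61 − 5² = 36 = 6² ⇒ 61 = 5² + 6².
  Combine using the Brahmagupta–Fibonacci identity (a² + b²)(c² + d²) = (ac − bd)² + (ad + bc)² = (ac + bd)² + (ad − bc)²:
  37 · 61 = 2257: from (1² + 6²)(5² + 6²), take (1·5 − 6·6, 1·6 + 6·5) = (5 − 36, 6 + 30) = (-31, 36); dropping signs (only squares matter) gives (31, 36); check 31² + 36² = 961 + 1296 = 2257 ✓.
  Scale by k = 3: (3·31, 3·36) = (93, 108).
Step 4: Order so x ≤ y and verify: 93² + 108² = 8649 + 11664 = 20313 = n. ✓

n = 20313 = 93² + 108² (one valid representation with x ≤ y).


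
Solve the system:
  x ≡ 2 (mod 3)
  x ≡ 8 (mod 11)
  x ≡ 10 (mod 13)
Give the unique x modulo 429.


Moduli 3, 11, 13 are pairwise coprime; by CRT there is a unique solution modulo M = 3 · 11 · 13 = 429.
Solve pairwise, accumulating the modulus:
  Start with x ≡ 2 (mod 3).
  Combine with x ≡ 8 (mod 11): since gcd(3, 11) = 1, we get a unique residue mod 33.
    Write x = 2 + 3·t and substitute into x ≡ 8 (mod 11): 3·t ≡ 8 − 2 = 6 (mod 11).
    The inverse of 3 mod 11 is 4 (since 3·4 = 12 = 1·11 + 1), so t ≡ 4·6 = 24 ≡ 2 (mod 11).
    Then x = 2 + 3·2 = 8, valid modulo lcm(3, 11) = 33: x ≡ 8 (mod 33).
  Combine with x ≡ 10 (mod 13): since gcd(33, 13) = 1, we get a unique residue mod 429.
    Write x = 8 + 33·t and substitute into x ≡ 10 (mod 13): 33·t ≡ 10 − 8 = 2 (mod 13).
    Reduce coefficients mod 13: 7·t ≡ 2 (mod 13).
    The inverse of 7 mod 13 is 2 (since 7·2 = 14 = 1·13 + 1), so t ≡ 2·2 = 4 ≡ 4 (mod 13).
    Then x = 8 + 33·4 = 140, valid modulo lcm(33, 13) = 429: x ≡ 140 (mod 429).
Verify: 140 mod 3 = 2 ✓, 140 mod 11 = 8 ✓, 140 mod 13 = 10 ✓.

x ≡ 140 (mod 429).


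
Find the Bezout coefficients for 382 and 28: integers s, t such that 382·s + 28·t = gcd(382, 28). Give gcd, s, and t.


Euclidean algorithm on (382, 28) — divide until remainder is 0:
  382 = 13 · 28 + 18
  28 = 1 · 18 + 10
  18 = 1 · 10 + 8
  10 = 1 · 8 + 2
  8 = 4 · 2 + 0
gcd(382, 28) = 2.
Track Bezout coefficients alongside the remainders: start with r₀ = 382 = a·1 + b·0 (s = 1, t = 0) and r₁ = 28 = a·0 + b·1 (s = 0, t = 1); each new remainder r_{k+1} = r_{k-1} − q_k·r_k inherits s_{k+1} = s_{k-1} − q_k·s_k, t_{k+1} = t_{k-1} − q_k·t_k, so r_k = a·s_k + b·t_k at every step:
  q = 13: r = 18, s = 1 − 13·0 = 1, t = 0 − 13·1 = -13  (check: 382·1 + 28·(-13) = 18)
  q = 1: r = 10, s = 0 − 1·1 = -1, t = 1 − 1·(-13) = 14  (check: 382·(-1) + 28·14 = 10)
  q = 1: r = 8, s = 1 − 1·(-1) = 2, t = -13 − 1·14 = -27  (check: 382·2 + 28·(-27) = 8)
  q = 1: r = 2, s = -1 − 1·2 = -3, t = 14 − 1·(-27) = 41  (check: 382·(-3) + 28·41 = 2)
The row with r = 2 (the gcd) gives the Bezout coefficients s = -3, t = 41.
Result: 382 · (-3) + 28 · (41) = 2.

gcd(382, 28) = 2; s = -3, t = 41 (check: 382·(-3) + 28·41 = 2).


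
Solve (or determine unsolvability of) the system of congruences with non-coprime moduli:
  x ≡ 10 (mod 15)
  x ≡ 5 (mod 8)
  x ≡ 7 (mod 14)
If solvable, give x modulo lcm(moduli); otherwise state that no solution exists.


Moduli 15, 8, 14 are not pairwise coprime, so CRT works modulo lcm(m_i) when all pairwise compatibility conditions hold.
Pairwise compatibility: gcd(m_i, m_j) must divide a_i - a_j for every pair.
Merge one congruence at a time:
  Start: x ≡ 10 (mod 15).
  Combine with x ≡ 5 (mod 8): gcd(15, 8) = 1; 5 - 10 = -5, which IS divisible by 1, so compatible.
    Write x = 10 + 15·t and substitute into x ≡ 5 (mod 8): 15·t ≡ 5 − 10 = -5 (mod 8).
    Reduce coefficients mod 8: 7·t ≡ 3 (mod 8).
    The inverse of 7 mod 8 is 7 (since 7·7 = 49 = 6·8 + 1), so t ≡ 7·3 = 21 ≡ 5 (mod 8).
    Then x = 10 + 15·5 = 85, valid modulo lcm(15, 8) = 120: x ≡ 85 (mod 120).
  Combine with x ≡ 7 (mod 14): gcd(120, 14) = 2; 7 - 85 = -78, which IS divisible by 2, so compatible.
    Write x = 85 + 120·t and substitute into x ≡ 7 (mod 14): 120·t ≡ 7 − 85 = -78 (mod 14).
    Divide the congruence (and modulus) by g = 2: 60·t ≡ -39 (mod 7).
    Reduce coefficients mod 7: 4·t ≡ 3 (mod 7).
    The inverse of 4 mod 7 is 2 (since 4·2 = 8 = 1·7 + 1), so t ≡ 2·3 = 6 ≡ 6 (mod 7).
    Then x = 85 + 120·6 = 805, valid modulo lcm(120, 14) = 840: x ≡ 805 (mod 840).
Verify: 805 mod 15 = 10, 805 mod 8 = 5, 805 mod 14 = 7.

x ≡ 805 (mod 840).


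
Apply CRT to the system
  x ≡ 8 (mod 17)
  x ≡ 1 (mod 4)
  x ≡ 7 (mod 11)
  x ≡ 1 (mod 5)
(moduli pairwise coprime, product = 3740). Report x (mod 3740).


Product of moduli M = 17 · 4 · 11 · 5 = 3740.
Merge one congruence at a time:
  Start: x ≡ 8 (mod 17).
  Combine with x ≡ 1 (mod 4); new modulus lcm = 68.
    Write x = 8 + 17·t and substitute into x ≡ 1 (mod 4): 17·t ≡ 1 − 8 = -7 (mod 4).
    Reduce coefficients mod 4: 1·t ≡ 1 (mod 4).
    So t ≡ 1 (mod 4).
    Then x = 8 + 17·1 = 25, valid modulo lcm(17, 4) = 68: x ≡ 25 (mod 68).
  Combine with x ≡ 7 (mod 11); new modulus lcm = 748.
    Write x = 25 + 68·t and substitute into x ≡ 7 (mod 11): 68·t ≡ 7 − 25 = -18 (mod 11).
    Reduce coefficients mod 11: 2·t ≡ 4 (mod 11).
    The inverse of 2 mod 11 is 6 (since 2·6 = 12 = 1·11 + 1), so t ≡ 6·4 = 24 ≡ 2 (mod 11).
    Then x = 25 + 68·2 = 161, valid modulo lcm(68, 11) = 748: x ≡ 161 (mod 748).
  Combine with x ≡ 1 (mod 5); new modulus lcm = 3740.
    Write x = 161 + 748·t and substitute into x ≡ 1 (mod 5): 748·t ≡ 1 − 161 = -160 (mod 5).
    Reduce coefficients mod 5: 3·t ≡ 0 (mod 5).
    The inverse of 3 mod 5 is 2 (since 3·2 = 6 = 1·5 + 1), so t ≡ 2·0 = 0 ≡ 0 (mod 5).
    Then x = 161 + 748·0 = 161, valid modulo lcm(748, 5) = 3740: x ≡ 161 (mod 3740).
Verify against each original: 161 mod 17 = 8, 161 mod 4 = 1, 161 mod 11 = 7, 161 mod 5 = 1.

x ≡ 161 (mod 3740).


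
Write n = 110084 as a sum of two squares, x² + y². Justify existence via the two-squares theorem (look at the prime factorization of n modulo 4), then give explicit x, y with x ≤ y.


Step 1: Factor n = 110084 = 2^2 · 13 · 29 · 73.
Step 2: Check the mod-4 condition on each prime factor: 2 = 2 (special); 13 ≡ 1 (mod 4), exponent 1; 29 ≡ 1 (mod 4), exponent 1; 73 ≡ 1 (mod 4), exponent 1.
All primes ≡ 3 (mod 4) appear to even exponent (or don't appear), so by the two-squares theorem n IS expressible as a sum of two squares.
Step 3: Build a representation. Group n = k² · m with k = 2 and m = 13 · 29 · 73 = 27521 (a product of primes ≡ 1 (mod 4)); a representation of m scales to one of n via (k·x)² + (k·y)² = k²(x² + y²). Each prime p ≡ 1 (mod 4) is itself a sum of two squares; find a² by testing p − a² for a perfect square:
  13: 13 − 1² = 12, 13 − 2² = 9 = 3² ⇒ 13 = 2² + 3².
  29: 29 − 1² = 28, 29 − 2² = 25 = 5² ⇒ 29 = 2² + 5².
  73: 73 − 1² = 72, 73 − 2² = 69, 73 − 3² = 64 = 8² ⇒ 73 = 3² + 8².
  Combine using the Brahmagupta–Fibonacci identity (a² + b²)(c² + d²) = (ac − bd)² + (ad + bc)² = (ac + bd)² + (ad − bc)²:
  13 · 29 = 377: from (2² + 3²)(2² + 5²), take (2·2 − 3·5, 2·5 + 3·2) = (4 − 15, 10 + 6) = (-11, 16); dropping signs (only squares matter) gives (11, 16); check 11² + 16² = 121 + 256 = 377 ✓.
  377 · 73 = 27521: from (11² + 16²)(3² + 8²), take (11·3 − 16·8, 11·8 + 16·3) = (33 − 128, 88 + 48) = (-95, 136); dropping signs (only squares matter) gives (95, 136); check 95² + 136² = 9025 + 18496 = 27521 ✓.
  Scale by k = 2: (2·95, 2·136) = (190, 272).
Step 4: Order so x ≤ y and verify: 190² + 272² = 36100 + 73984 = 110084 = n. ✓

n = 110084 = 190² + 272² (one valid representation with x ≤ y).


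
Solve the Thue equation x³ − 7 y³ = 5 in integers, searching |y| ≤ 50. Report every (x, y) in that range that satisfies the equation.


The equation is x³ - 7y³ = 5. For fixed y, x³ = 7·y³ + 5, so a solution requires the RHS to be a perfect cube.
Strategy: iterate y from -50 to 50, compute RHS = 7·y³ + 5, and check whether it is a (positive or negative) perfect cube.
Check small values of y:
  y = 0: RHS = 5 is not a perfect cube.
  y = 1: RHS = 12 is not a perfect cube.
  y = -1: RHS = -2 is not a perfect cube.
  y = 2: RHS = 61 is not a perfect cube.
  y = -2: RHS = -51 is not a perfect cube.
  y = 3: RHS = 194 is not a perfect cube.
  y = -3: RHS = -184 is not a perfect cube.
Continuing the search up to |y| = 50 finds no solutions either.
No (x, y) in the scanned range satisfies the equation.

No integer solutions with |y| ≤ 50.


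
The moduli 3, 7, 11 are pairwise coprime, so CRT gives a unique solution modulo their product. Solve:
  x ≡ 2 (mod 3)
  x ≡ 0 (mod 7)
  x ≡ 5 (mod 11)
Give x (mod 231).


Moduli 3, 7, 11 are pairwise coprime; by CRT there is a unique solution modulo M = 3 · 7 · 11 = 231.
Solve pairwise, accumulating the modulus:
  Start with x ≡ 2 (mod 3).
  Combine with x ≡ 0 (mod 7): since gcd(3, 7) = 1, we get a unique residue mod 21.
    Write x = 2 + 3·t and substitute into x ≡ 0 (mod 7): 3·t ≡ 0 − 2 = -2 (mod 7).
    Reduce coefficients mod 7: 3·t ≡ 5 (mod 7).
    The inverse of 3 mod 7 is 5 (since 3·5 = 15 = 2·7 + 1), so t ≡ 5·5 = 25 ≡ 4 (mod 7).
    Then x = 2 + 3·4 = 14, valid modulo lcm(3, 7) = 21: x ≡ 14 (mod 21).
  Combine with x ≡ 5 (mod 11): since gcd(21, 11) = 1, we get a unique residue mod 231.
    Write x = 14 + 21·t and substitute into x ≡ 5 (mod 11): 21·t ≡ 5 − 14 = -9 (mod 11).
    Reduce coefficients mod 11: 10·t ≡ 2 (mod 11).
    The inverse of 10 mod 11 is 10 (since 10·10 = 100 = 9·11 + 1), so t ≡ 10·2 = 20 ≡ 9 (mod 11).
    Then x = 14 + 21·9 = 203, valid modulo lcm(21, 11) = 231: x ≡ 203 (mod 231).
Verify: 203 mod 3 = 2 ✓, 203 mod 7 = 0 ✓, 203 mod 11 = 5 ✓.

x ≡ 203 (mod 231).


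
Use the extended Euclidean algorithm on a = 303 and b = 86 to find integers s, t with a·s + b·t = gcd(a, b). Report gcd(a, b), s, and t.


Euclidean algorithm on (303, 86) — divide until remainder is 0:
  303 = 3 · 86 + 45
  86 = 1 · 45 + 41
  45 = 1 · 41 + 4
  41 = 10 · 4 + 1
  4 = 4 · 1 + 0
gcd(303, 86) = 1.
Track Bezout coefficients alongside the remainders: start with r₀ = 303 = a·1 + b·0 (s = 1, t = 0) and r₁ = 86 = a·0 + b·1 (s = 0, t = 1); each new remainder r_{k+1} = r_{k-1} − q_k·r_k inherits s_{k+1} = s_{k-1} − q_k·s_k, t_{k+1} = t_{k-1} − q_k·t_k, so r_k = a·s_k + b·t_k at every step:
  q = 3: r = 45, s = 1 − 3·0 = 1, t = 0 − 3·1 = -3  (check: 303·1 + 86·(-3) = 45)
  q = 1: r = 41, s = 0 − 1·1 = -1, t = 1 − 1·(-3) = 4  (check: 303·(-1) + 86·4 = 41)
  q = 1: r = 4, s = 1 − 1·(-1) = 2, t = -3 − 1·4 = -7  (check: 303·2 + 86·(-7) = 4)
  q = 10: r = 1, s = -1 − 10·2 = -21, t = 4 − 10·(-7) = 74  (check: 303·(-21) + 86·74 = 1)
The row with r = 1 (the gcd) gives the Bezout coefficients s = -21, t = 74.
Result: 303 · (-21) + 86 · (74) = 1.

gcd(303, 86) = 1; s = -21, t = 74 (check: 303·(-21) + 86·74 = 1).


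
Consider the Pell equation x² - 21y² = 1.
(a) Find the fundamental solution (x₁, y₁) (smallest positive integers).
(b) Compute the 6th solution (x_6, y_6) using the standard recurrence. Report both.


Step 1: Find the fundamental solution (x₁, y₁) of x² - 21y² = 1.
  Expand √21 as a continued fraction. a₀ = ⌊√21⌋ = 4; iterate m_{k+1} = d_k·a_k − m_k, d_{k+1} = (21 − m_{k+1}²)/d_k, a_{k+1} = ⌊(a₀ + m_{k+1})/d_{k+1}⌋ (starting m₀ = 0, d₀ = 1), with convergents p_k = a_k·p_{k-1} + p_{k-2}, q_k = a_k·q_{k-1} + q_{k-2} (p₋₁ = 1, q₋₁ = 0):
  k = 0: a₀ = 4; p₀/q₀ = 4/1; p₀² − 21·q₀² = 16 − 21 = -5.
  k = 1: m = 4, d = 5, a = ⌊(4 + 4)/5⌋ = 1; p/q = (1·4 + 1)/(1·1 + 0) = 5/1; p² − 21·q² = 25 − 21 = 4.
  k = 2: m = 1, d = 4, a = ⌊(4 + 1)/4⌋ = 1; p/q = (1·5 + 4)/(1·1 + 1) = 9/2; p² − 21·q² = 81 − 84 = -3.
  k = 3: m = 3, d = 3, a = ⌊(4 + 3)/3⌋ = 2; p/q = (2·9 + 5)/(2·2 + 1) = 23/5; p² − 21·q² = 529 − 525 = 4.
  k = 4: m = 3, d = 4, a = ⌊(4 + 3)/4⌋ = 1; p/q = (1·23 + 9)/(1·5 + 2) = 32/7; p² − 21·q² = 1024 − 1029 = -5.
  k = 5: m = 1, d = 5, a = ⌊(4 + 1)/5⌋ = 1; p/q = (1·32 + 23)/(1·7 + 5) = 55/12; p² − 21·q² = 3025 − 3024 = 1.
  The first convergent with p² − 21·q² = 1 gives the fundamental solution (x₁, y₁) = (55, 12).
Step 2: Apply the recurrence (x_{n+1}, y_{n+1}) = (x₁x_n + 21y₁y_n, x₁y_n + y₁x_n) repeatedly.
  From (x_1, y_1) = (55, 12): x_2 = 55·55 + 21·12·12 = 6049; y_2 = 55·12 + 12·55 = 1320.
  From (x_2, y_2) = (6049, 1320): x_3 = 55·6049 + 21·12·1320 = 665335; y_3 = 55·1320 + 12·6049 = 145188.
  From (x_3, y_3) = (665335, 145188): x_4 = 55·665335 + 21·12·145188 = 73180801; y_4 = 55·145188 + 12·665335 = 15969360.
  From (x_4, y_4) = (73180801, 15969360): x_5 = 55·73180801 + 21·12·15969360 = 8049222775; y_5 = 55·15969360 + 12·73180801 = 1756484412.
  From (x_5, y_5) = (8049222775, 1756484412): x_6 = 55·8049222775 + 21·12·1756484412 = 885341324449; y_6 = 55·1756484412 + 12·8049222775 = 193197315960.
Step 3: Verify x_6² - 21·y_6² = 783829260777109485153601 - 783829260777109485153600 = 1 (should be 1). ✓

(x_1, y_1) = (55, 12); (x_6, y_6) = (885341324449, 193197315960).


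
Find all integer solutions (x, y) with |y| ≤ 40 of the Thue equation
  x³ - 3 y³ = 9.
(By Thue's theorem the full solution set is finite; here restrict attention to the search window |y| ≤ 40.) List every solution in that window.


The equation is x³ - 3y³ = 9. For fixed y, x³ = 3·y³ + 9, so a solution requires the RHS to be a perfect cube.
Strategy: iterate y from -40 to 40, compute RHS = 3·y³ + 9, and check whether it is a (positive or negative) perfect cube.
Check small values of y:
  y = 0: RHS = 9 is not a perfect cube.
  y = 1: RHS = 12 is not a perfect cube.
  y = -1: RHS = 6 is not a perfect cube.
  y = 2: RHS = 33 is not a perfect cube.
  y = -2: RHS = -15 is not a perfect cube.
  y = 3: RHS = 90 is not a perfect cube.
  y = -3: RHS = -72 is not a perfect cube.
Continuing the search up to |y| = 40 finds no solutions either.
No (x, y) in the scanned range satisfies the equation.

No integer solutions with |y| ≤ 40.


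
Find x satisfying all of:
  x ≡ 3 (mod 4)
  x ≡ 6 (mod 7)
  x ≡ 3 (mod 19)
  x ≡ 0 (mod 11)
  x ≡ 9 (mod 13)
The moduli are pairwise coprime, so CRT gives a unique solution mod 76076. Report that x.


Product of moduli M = 4 · 7 · 19 · 11 · 13 = 76076.
Merge one congruence at a time:
  Start: x ≡ 3 (mod 4).
  Combine with x ≡ 6 (mod 7); new modulus lcm = 28.
    Write x = 3 + 4·t and substitute into x ≡ 6 (mod 7): 4·t ≡ 6 − 3 = 3 (mod 7).
    The inverse of 4 mod 7 is 2 (since 4·2 = 8 = 1·7 + 1), so t ≡ 2·3 = 6 ≡ 6 (mod 7).
    Then x = 3 + 4·6 = 27, valid modulo lcm(4, 7) = 28: x ≡ 27 (mod 28).
  Combine with x ≡ 3 (mod 19); new modulus lcm = 532.
    Write x = 27 + 28·t and substitute into x ≡ 3 (mod 19): 28·t ≡ 3 − 27 = -24 (mod 19).
    Reduce coefficients mod 19: 9·t ≡ 14 (mod 19).
    The inverse of 9 mod 19 is 17 (since 9·17 = 153 = 8·19 + 1), so t ≡ 17·14 = 238 ≡ 10 (mod 19).
    Then x = 27 + 28·10 = 307, valid modulo lcm(28, 19) = 532: x ≡ 307 (mod 532).
  Combine with x ≡ 0 (mod 11); new modulus lcm = 5852.
    Write x = 307 + 532·t and substitute into x ≡ 0 (mod 11): 532·t ≡ 0 − 307 = -307 (mod 11).
    Reduce coefficients mod 11: 4·t ≡ 1 (mod 11).
    The inverse of 4 mod 11 is 3 (since 4·3 = 12 = 1·11 + 1), so t ≡ 3·1 = 3 ≡ 3 (mod 11).
    Then x = 307 + 532·3 = 1903, valid modulo lcm(532, 11) = 5852: x ≡ 1903 (mod 5852).
  Combine with x ≡ 9 (mod 13); new modulus lcm = 76076.
    Write x = 1903 + 5852·t and substitute into x ≡ 9 (mod 13): 5852·t ≡ 9 − 1903 = -1894 (mod 13).
    Reduce coefficients mod 13: 2·t ≡ 4 (mod 13).
    The inverse of 2 mod 13 is 7 (since 2·7 = 14 = 1·13 + 1), so t ≡ 7·4 = 28 ≡ 2 (mod 13).
    Then x = 1903 + 5852·2 = 13607, valid modulo lcm(5852, 13) = 76076: x ≡ 13607 (mod 76076).
Verify against each original: 13607 mod 4 = 3, 13607 mod 7 = 6, 13607 mod 19 = 3, 13607 mod 11 = 0, 13607 mod 13 = 9.

x ≡ 13607 (mod 76076).


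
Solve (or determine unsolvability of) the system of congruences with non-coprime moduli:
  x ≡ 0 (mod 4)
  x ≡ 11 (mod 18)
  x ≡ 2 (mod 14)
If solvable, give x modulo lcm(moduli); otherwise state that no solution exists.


Moduli 4, 18, 14 are not pairwise coprime, so CRT works modulo lcm(m_i) when all pairwise compatibility conditions hold.
Pairwise compatibility: gcd(m_i, m_j) must divide a_i - a_j for every pair.
Merge one congruence at a time:
  Start: x ≡ 0 (mod 4).
  Combine with x ≡ 11 (mod 18): gcd(4, 18) = 2, and 11 - 0 = 11 is NOT divisible by 2.
    ⇒ system is inconsistent (no integer solution).

No solution (the system is inconsistent).


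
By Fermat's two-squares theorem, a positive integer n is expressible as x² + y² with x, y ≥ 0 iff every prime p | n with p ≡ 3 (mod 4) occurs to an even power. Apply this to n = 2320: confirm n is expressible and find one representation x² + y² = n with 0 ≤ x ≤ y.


Step 1: Factor n = 2320 = 2^4 · 5 · 29.
Step 2: Check the mod-4 condition on each prime factor: 2 = 2 (special); 5 ≡ 1 (mod 4), exponent 1; 29 ≡ 1 (mod 4), exponent 1.
All primes ≡ 3 (mod 4) appear to even exponent (or don't appear), so by the two-squares theorem n IS expressible as a sum of two squares.
Step 3: Build a representation. Group n = k² · m with k = 4 and m = 5 · 29 = 145 (a product of primes ≡ 1 (mod 4)); a representation of m scales to one of n via (k·x)² + (k·y)² = k²(x² + y²). Each prime p ≡ 1 (mod 4) is itself a sum of two squares; find a² by testing p − a² for a perfect square:
  5: 5 − 1² = 4 = 2² ⇒ 5 = 1² + 2².
  29: 29 − 1² = 28, 29 − 2² = 25 = 5² ⇒ 29 = 2² + 5².
  Combine using the Brahmagupta–Fibonacci identity (a² + b²)(c² + d²) = (ac − bd)² + (ad + bc)² = (ac + bd)² + (ad − bc)²:
  5 · 29 = 145: from (1² + 2²)(2² + 5²), take (1·2 − 2·5, 1·5 + 2·2) = (2 − 10, 5 + 4) = (-8, 9); dropping signs (only squares matter) gives (8, 9); check 8² + 9² = 64 + 81 = 145 ✓.
  Scale by k = 4: (4·8, 4·9) = (32, 36).
Step 4: Order so x ≤ y and verify: 32² + 36² = 1024 + 1296 = 2320 = n. ✓

n = 2320 = 32² + 36² (one valid representation with x ≤ y).


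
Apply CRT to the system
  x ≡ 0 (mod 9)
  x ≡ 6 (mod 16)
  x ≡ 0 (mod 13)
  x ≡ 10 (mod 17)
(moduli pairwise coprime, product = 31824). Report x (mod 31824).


Product of moduli M = 9 · 16 · 13 · 17 = 31824.
Merge one congruence at a time:
  Start: x ≡ 0 (mod 9).
  Combine with x ≡ 6 (mod 16); new modulus lcm = 144.
    Write x = 0 + 9·t and substitute into x ≡ 6 (mod 16): 9·t ≡ 6 − 0 = 6 (mod 16).
    The inverse of 9 mod 16 is 9 (since 9·9 = 81 = 5·16 + 1), so t ≡ 9·6 = 54 ≡ 6 (mod 16).
    Then x = 0 + 9·6 = 54, valid modulo lcm(9, 16) = 144: x ≡ 54 (mod 144).
  Combine with x ≡ 0 (mod 13); new modulus lcm = 1872.
    Write x = 54 + 144·t and substitute into x ≡ 0 (mod 13): 144·t ≡ 0 − 54 = -54 (mod 13).
    Reduce coefficients mod 13: 1·t ≡ 11 (mod 13).
    So t ≡ 11 (mod 13).
    Then x = 54 + 144·11 = 1638, valid modulo lcm(144, 13) = 1872: x ≡ 1638 (mod 1872).
  Combine with x ≡ 10 (mod 17); new modulus lcm = 31824.
    Write x = 1638 + 1872·t and substitute into x ≡ 10 (mod 17): 1872·t ≡ 10 − 1638 = -1628 (mod 17).
    Reduce coefficients mod 17: 2·t ≡ 4 (mod 17).
    The inverse of 2 mod 17 is 9 (since 2·9 = 18 = 1·17 + 1), so t ≡ 9·4 = 36 ≡ 2 (mod 17).
    Then x = 1638 + 1872·2 = 5382, valid modulo lcm(1872, 17) = 31824: x ≡ 5382 (mod 31824).
Verify against each original: 5382 mod 9 = 0, 5382 mod 16 = 6, 5382 mod 13 = 0, 5382 mod 17 = 10.

x ≡ 5382 (mod 31824).


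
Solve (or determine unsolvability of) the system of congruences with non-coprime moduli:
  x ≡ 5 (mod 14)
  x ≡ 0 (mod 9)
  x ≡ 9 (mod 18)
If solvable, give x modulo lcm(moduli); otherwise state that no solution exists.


Moduli 14, 9, 18 are not pairwise coprime, so CRT works modulo lcm(m_i) when all pairwise compatibility conditions hold.
Pairwise compatibility: gcd(m_i, m_j) must divide a_i - a_j for every pair.
Merge one congruence at a time:
  Start: x ≡ 5 (mod 14).
  Combine with x ≡ 0 (mod 9): gcd(14, 9) = 1; 0 - 5 = -5, which IS divisible by 1, so compatible.
    Write x = 5 + 14·t and substitute into x ≡ 0 (mod 9): 14·t ≡ 0 − 5 = -5 (mod 9).
    Reduce coefficients mod 9: 5·t ≡ 4 (mod 9).
    The inverse of 5 mod 9 is 2 (since 5·2 = 10 = 1·9 + 1), so t ≡ 2·4 = 8 ≡ 8 (mod 9).
    Then x = 5 + 14·8 = 117, valid modulo lcm(14, 9) = 126: x ≡ 117 (mod 126).
  Combine with x ≡ 9 (mod 18): gcd(126, 18) = 18; 9 - 117 = -108, which IS divisible by 18, so compatible.
    Write x = 117 + 126·t and substitute into x ≡ 9 (mod 18): 126·t ≡ 9 − 117 = -108 (mod 18).
    Divide the congruence (and modulus) by g = 18: 7·t ≡ -6 (mod 1).
    Modulo 1 every t works; take t = 0.
    Then x = 117 + 126·0 = 117, valid modulo lcm(126, 18) = 126: x ≡ 117 (mod 126).
Verify: 117 mod 14 = 5, 117 mod 9 = 0, 117 mod 18 = 9.

x ≡ 117 (mod 126).


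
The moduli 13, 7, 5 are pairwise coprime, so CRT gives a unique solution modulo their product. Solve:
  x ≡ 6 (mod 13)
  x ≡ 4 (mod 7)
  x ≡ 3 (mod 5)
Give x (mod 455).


Moduli 13, 7, 5 are pairwise coprime; by CRT there is a unique solution modulo M = 13 · 7 · 5 = 455.
Solve pairwise, accumulating the modulus:
  Start with x ≡ 6 (mod 13).
  Combine with x ≡ 4 (mod 7): since gcd(13, 7) = 1, we get a unique residue mod 91.
    Write x = 6 + 13·t and substitute into x ≡ 4 (mod 7): 13·t ≡ 4 − 6 = -2 (mod 7).
    Reduce coefficients mod 7: 6·t ≡ 5 (mod 7).
    The inverse of 6 mod 7 is 6 (since 6·6 = 36 = 5·7 + 1), so t ≡ 6·5 = 30 ≡ 2 (mod 7).
    Then x = 6 + 13·2 = 32, valid modulo lcm(13, 7) = 91: x ≡ 32 (mod 91).
  Combine with x ≡ 3 (mod 5): since gcd(91, 5) = 1, we get a unique residue mod 455.
    Write x = 32 + 91·t and substitute into x ≡ 3 (mod 5): 91·t ≡ 3 − 32 = -29 (mod 5).
    Reduce coefficients mod 5: 1·t ≡ 1 (mod 5).
    So t ≡ 1 (mod 5).
    Then x = 32 + 91·1 = 123, valid modulo lcm(91, 5) = 455: x ≡ 123 (mod 455).
Verify: 123 mod 13 = 6 ✓, 123 mod 7 = 4 ✓, 123 mod 5 = 3 ✓.

x ≡ 123 (mod 455).


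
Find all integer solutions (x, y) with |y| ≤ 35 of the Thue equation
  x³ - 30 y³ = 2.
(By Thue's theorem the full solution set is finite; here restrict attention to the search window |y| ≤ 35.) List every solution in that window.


The equation is x³ - 30y³ = 2. For fixed y, x³ = 30·y³ + 2, so a solution requires the RHS to be a perfect cube.
Strategy: iterate y from -35 to 35, compute RHS = 30·y³ + 2, and check whether it is a (positive or negative) perfect cube.
Check small values of y:
  y = 0: RHS = 2 is not a perfect cube.
  y = 1: RHS = 32 is not a perfect cube.
  y = -1: RHS = -28 is not a perfect cube.
  y = 2: RHS = 242 is not a perfect cube.
  y = -2: RHS = -238 is not a perfect cube.
  y = 3: RHS = 812 is not a perfect cube.
  y = -3: RHS = -808 is not a perfect cube.
Continuing the search up to |y| = 35 finds no solutions either.
No (x, y) in the scanned range satisfies the equation.

No integer solutions with |y| ≤ 35.


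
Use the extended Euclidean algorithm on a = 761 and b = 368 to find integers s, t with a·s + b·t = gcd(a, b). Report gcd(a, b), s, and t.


Euclidean algorithm on (761, 368) — divide until remainder is 0:
  761 = 2 · 368 + 25
  368 = 14 · 25 + 18
  25 = 1 · 18 + 7
  18 = 2 · 7 + 4
  7 = 1 · 4 + 3
  4 = 1 · 3 + 1
  3 = 3 · 1 + 0
gcd(761, 368) = 1.
Track Bezout coefficients alongside the remainders: start with r₀ = 761 = a·1 + b·0 (s = 1, t = 0) and r₁ = 368 = a·0 + b·1 (s = 0, t = 1); each new remainder r_{k+1} = r_{k-1} − q_k·r_k inherits s_{k+1} = s_{k-1} − q_k·s_k, t_{k+1} = t_{k-1} − q_k·t_k, so r_k = a·s_k + b·t_k at every step:
  q = 2: r = 25, s = 1 − 2·0 = 1, t = 0 − 2·1 = -2  (check: 761·1 + 368·(-2) = 25)
  q = 14: r = 18, s = 0 − 14·1 = -14, t = 1 − 14·(-2) = 29  (check: 761·(-14) + 368·29 = 18)
  q = 1: r = 7, s = 1 − 1·(-14) = 15, t = -2 − 1·29 = -31  (check: 761·15 + 368·(-31) = 7)
  q = 2: r = 4, s = -14 − 2·15 = -44, t = 29 − 2·(-31) = 91  (check: 761·(-44) + 368·91 = 4)
  q = 1: r = 3, s = 15 − 1·(-44) = 59, t = -31 − 1·91 = -122  (check: 761·59 + 368·(-122) = 3)
  q = 1: r = 1, s = -44 − 1·59 = -103, t = 91 − 1·(-122) = 213  (check: 761·(-103) + 368·213 = 1)
The row with r = 1 (the gcd) gives the Bezout coefficients s = -103, t = 213.
Result: 761 · (-103) + 368 · (213) = 1.

gcd(761, 368) = 1; s = -103, t = 213 (check: 761·(-103) + 368·213 = 1).


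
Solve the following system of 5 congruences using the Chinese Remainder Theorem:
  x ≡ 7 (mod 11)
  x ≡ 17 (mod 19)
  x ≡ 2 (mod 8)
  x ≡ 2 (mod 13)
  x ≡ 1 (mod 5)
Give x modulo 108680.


Product of moduli M = 11 · 19 · 8 · 13 · 5 = 108680.
Merge one congruence at a time:
  Start: x ≡ 7 (mod 11).
  Combine with x ≡ 17 (mod 19); new modulus lcm = 209.
    Write x = 7 + 11·t and substitute into x ≡ 17 (mod 19): 11·t ≡ 17 − 7 = 10 (mod 19).
    The inverse of 11 mod 19 is 7 (since 11·7 = 77 = 4·19 + 1), so t ≡ 7·10 = 70 ≡ 13 (mod 19).
    Then x = 7 + 11·13 = 150, valid modulo lcm(11, 19) = 209: x ≡ 150 (mod 209).
  Combine with x ≡ 2 (mod 8); new modulus lcm = 1672.
    Write x = 150 + 209·t and substitute into x ≡ 2 (mod 8): 209·t ≡ 2 − 150 = -148 (mod 8).
    Reduce coefficients mod 8: 1·t ≡ 4 (mod 8).
    So t ≡ 4 (mod 8).
    Then x = 150 + 209·4 = 986, valid modulo lcm(209, 8) = 1672: x ≡ 986 (mod 1672).
  Combine with x ≡ 2 (mod 13); new modulus lcm = 21736.
    Write x = 986 + 1672·t and substitute into x ≡ 2 (mod 13): 1672·t ≡ 2 − 986 = -984 (mod 13).
    Reduce coefficients mod 13: 8·t ≡ 4 (mod 13).
    The inverse of 8 mod 13 is 5 (since 8·5 = 40 = 3·13 + 1), so t ≡ 5·4 = 20 ≡ 7 (mod 13).
    Then x = 986 + 1672·7 = 12690, valid modulo lcm(1672, 13) = 21736: x ≡ 12690 (mod 21736).
  Combine with x ≡ 1 (mod 5); new modulus lcm = 108680.
    Write x = 12690 + 21736·t and substitute into x ≡ 1 (mod 5): 21736·t ≡ 1 − 12690 = -12689 (mod 5).
    Reduce coefficients mod 5: 1·t ≡ 1 (mod 5).
    So t ≡ 1 (mod 5).
    Then x = 12690 + 21736·1 = 34426, valid modulo lcm(21736, 5) = 108680: x ≡ 34426 (mod 108680).
Verify against each original: 34426 mod 11 = 7, 34426 mod 19 = 17, 34426 mod 8 = 2, 34426 mod 13 = 2, 34426 mod 5 = 1.

x ≡ 34426 (mod 108680).


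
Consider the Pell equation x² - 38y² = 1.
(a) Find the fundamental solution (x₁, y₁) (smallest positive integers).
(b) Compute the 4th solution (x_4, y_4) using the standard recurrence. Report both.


Step 1: Find the fundamental solution (x₁, y₁) of x² - 38y² = 1.
  Expand √38 as a continued fraction. a₀ = ⌊√38⌋ = 6; iterate m_{k+1} = d_k·a_k − m_k, d_{k+1} = (38 − m_{k+1}²)/d_k, a_{k+1} = ⌊(a₀ + m_{k+1})/d_{k+1}⌋ (starting m₀ = 0, d₀ = 1), with convergents p_k = a_k·p_{k-1} + p_{k-2}, q_k = a_k·q_{k-1} + q_{k-2} (p₋₁ = 1, q₋₁ = 0):
  k = 0: a₀ = 6; p₀/q₀ = 6/1; p₀² − 38·q₀² = 36 − 38 = -2.
  k = 1: m = 6, d = 2, a = ⌊(6 + 6)/2⌋ = 6; p/q = (6·6 + 1)/(6·1 + 0) = 37/6; p² − 38·q² = 1369 − 1368 = 1.
  The first convergent with p² − 38·q² = 1 gives the fundamental solution (x₁, y₁) = (37, 6).
Step 2: Apply the recurrence (x_{n+1}, y_{n+1}) = (x₁x_n + 38y₁y_n, x₁y_n + y₁x_n) repeatedly.
  From (x_1, y_1) = (37, 6): x_2 = 37·37 + 38·6·6 = 2737; y_2 = 37·6 + 6·37 = 444.
  From (x_2, y_2) = (2737, 444): x_3 = 37·2737 + 38·6·444 = 202501; y_3 = 37·444 + 6·2737 = 32850.
  From (x_3, y_3) = (202501, 32850): x_4 = 37·202501 + 38·6·32850 = 14982337; y_4 = 37·32850 + 6·202501 = 2430456.
Step 3: Verify x_4² - 38·y_4² = 224470421981569 - 224470421981568 = 1 (should be 1). ✓

(x_1, y_1) = (37, 6); (x_4, y_4) = (14982337, 2430456).


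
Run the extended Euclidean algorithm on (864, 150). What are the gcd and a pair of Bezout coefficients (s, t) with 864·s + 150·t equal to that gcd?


Euclidean algorithm on (864, 150) — divide until remainder is 0:
  864 = 5 · 150 + 114
  150 = 1 · 114 + 36
  114 = 3 · 36 + 6
  36 = 6 · 6 + 0
gcd(864, 150) = 6.
Track Bezout coefficients alongside the remainders: start with r₀ = 864 = a·1 + b·0 (s = 1, t = 0) and r₁ = 150 = a·0 + b·1 (s = 0, t = 1); each new remainder r_{k+1} = r_{k-1} − q_k·r_k inherits s_{k+1} = s_{k-1} − q_k·s_k, t_{k+1} = t_{k-1} − q_k·t_k, so r_k = a·s_k + b·t_k at every step:
  q = 5: r = 114, s = 1 − 5·0 = 1, t = 0 − 5·1 = -5  (check: 864·1 + 150·(-5) = 114)
  q = 1: r = 36, s = 0 − 1·1 = -1, t = 1 − 1·(-5) = 6  (check: 864·(-1) + 150·6 = 36)
  q = 3: r = 6, s = 1 − 3·(-1) = 4, t = -5 − 3·6 = -23  (check: 864·4 + 150·(-23) = 6)
The row with r = 6 (the gcd) gives the Bezout coefficients s = 4, t = -23.
Result: 864 · (4) + 150 · (-23) = 6.

gcd(864, 150) = 6; s = 4, t = -23 (check: 864·4 + 150·(-23) = 6).


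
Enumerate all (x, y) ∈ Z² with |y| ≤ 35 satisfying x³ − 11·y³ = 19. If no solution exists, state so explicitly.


The equation is x³ - 11y³ = 19. For fixed y, x³ = 11·y³ + 19, so a solution requires the RHS to be a perfect cube.
Strategy: iterate y from -35 to 35, compute RHS = 11·y³ + 19, and check whether it is a (positive or negative) perfect cube.
Check small values of y:
  y = 0: RHS = 19 is not a perfect cube.
  y = 1: RHS = 30 is not a perfect cube.
  y = -1: RHS = 8 = (2)³ ⇒ x = 2 works.
  y = 2: RHS = 107 is not a perfect cube.
  y = -2: RHS = -69 is not a perfect cube.
  y = 3: RHS = 316 is not a perfect cube.
  y = -3: RHS = -278 is not a perfect cube.
Continuing, at y = -9: RHS = -8000 = (-20)³ ⇒ x = -20 works.
Searching the remaining y in |y| ≤ 35 finds no further solutions.
Collected solutions: (2, -1), (-20, -9).

Solutions (with |y| ≤ 35): (2, -1), (-20, -9).


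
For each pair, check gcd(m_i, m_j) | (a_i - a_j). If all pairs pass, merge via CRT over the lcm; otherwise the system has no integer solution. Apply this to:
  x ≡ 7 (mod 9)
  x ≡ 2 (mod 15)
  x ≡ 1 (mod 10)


Moduli 9, 15, 10 are not pairwise coprime, so CRT works modulo lcm(m_i) when all pairwise compatibility conditions hold.
Pairwise compatibility: gcd(m_i, m_j) must divide a_i - a_j for every pair.
Merge one congruence at a time:
  Start: x ≡ 7 (mod 9).
  Combine with x ≡ 2 (mod 15): gcd(9, 15) = 3, and 2 - 7 = -5 is NOT divisible by 3.
    ⇒ system is inconsistent (no integer solution).

No solution (the system is inconsistent).
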